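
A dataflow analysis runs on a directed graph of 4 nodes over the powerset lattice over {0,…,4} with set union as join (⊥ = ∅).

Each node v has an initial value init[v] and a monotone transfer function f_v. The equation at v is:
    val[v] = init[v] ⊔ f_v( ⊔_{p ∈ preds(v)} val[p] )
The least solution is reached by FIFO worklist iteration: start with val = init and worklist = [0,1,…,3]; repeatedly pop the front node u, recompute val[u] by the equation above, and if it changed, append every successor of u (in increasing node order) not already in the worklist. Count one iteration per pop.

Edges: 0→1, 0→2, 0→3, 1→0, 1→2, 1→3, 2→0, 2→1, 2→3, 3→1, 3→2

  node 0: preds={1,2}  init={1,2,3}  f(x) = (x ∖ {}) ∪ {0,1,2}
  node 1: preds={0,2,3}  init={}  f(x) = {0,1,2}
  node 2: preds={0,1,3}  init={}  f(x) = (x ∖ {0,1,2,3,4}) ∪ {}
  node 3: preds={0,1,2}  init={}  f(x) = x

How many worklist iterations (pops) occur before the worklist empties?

7

Iteration log — 7 steps:
  step 1. node 0  ⊔preds={}  new={0,1,2,3}  old={1,2,3}  +wl: 
  step 2. node 1  ⊔preds={0,1,2,3}  new={0,1,2}  old={}  +wl: 0
  step 3. node 2  ⊔preds={0,1,2,3}  new={}  stable
  step 4. node 3  ⊔preds={0,1,2,3}  new={0,1,2,3}  old={}  +wl: 1,2
  step 5. node 0  ⊔preds={0,1,2}  new={0,1,2,3}  stable
  step 6. node 1  ⊔preds={0,1,2,3}  new={0,1,2}  stable
  step 7. node 2  ⊔preds={0,1,2,3}  new={}  stable

Least fixpoint reached:
  node 0: {0,1,2,3}
  node 1: {0,1,2}
  node 2: {}
  node 3: {0,1,2,3}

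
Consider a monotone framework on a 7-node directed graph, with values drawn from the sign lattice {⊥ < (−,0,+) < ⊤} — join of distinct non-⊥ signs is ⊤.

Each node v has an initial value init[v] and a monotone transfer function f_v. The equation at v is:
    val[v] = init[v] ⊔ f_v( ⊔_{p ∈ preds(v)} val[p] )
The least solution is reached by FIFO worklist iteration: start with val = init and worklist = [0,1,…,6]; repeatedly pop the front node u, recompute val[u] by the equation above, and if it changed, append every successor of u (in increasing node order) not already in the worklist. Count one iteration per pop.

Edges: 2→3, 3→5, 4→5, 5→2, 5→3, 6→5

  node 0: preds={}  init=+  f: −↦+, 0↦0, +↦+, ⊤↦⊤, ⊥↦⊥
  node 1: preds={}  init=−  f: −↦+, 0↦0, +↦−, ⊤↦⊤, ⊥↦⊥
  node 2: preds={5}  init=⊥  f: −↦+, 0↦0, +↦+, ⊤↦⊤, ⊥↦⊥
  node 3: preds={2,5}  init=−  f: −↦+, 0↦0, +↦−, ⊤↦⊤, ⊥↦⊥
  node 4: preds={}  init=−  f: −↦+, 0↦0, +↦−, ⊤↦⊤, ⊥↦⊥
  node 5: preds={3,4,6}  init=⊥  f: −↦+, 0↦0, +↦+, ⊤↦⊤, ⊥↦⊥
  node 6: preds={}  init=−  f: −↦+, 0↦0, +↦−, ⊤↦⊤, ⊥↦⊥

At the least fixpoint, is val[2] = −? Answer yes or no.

Iteration log — 9 steps:
  step 1. node 0  ⊔preds=⊥  new=+  stable
  step 2. node 1  ⊔preds=⊥  new=−  stable
  step 3. node 2  ⊔preds=⊥  new=⊥  stable
  step 4. node 3  ⊔preds=⊥  new=−  stable
  step 5. node 4  ⊔preds=⊥  new=−  stable
  step 6. node 5  ⊔preds=−  new=+  old=⊥  +wl: 2,3
  step 7. node 6  ⊔preds=⊥  new=−  stable
  step 8. node 2  ⊔preds=+  new=+  old=⊥  +wl: 
  step 9. node 3  ⊔preds=+  new=−  stable

Least fixpoint reached:
  node 0: +
  node 1: −
  node 2: +
  node 3: −
  node 4: −
  node 5: +
  node 6: −

no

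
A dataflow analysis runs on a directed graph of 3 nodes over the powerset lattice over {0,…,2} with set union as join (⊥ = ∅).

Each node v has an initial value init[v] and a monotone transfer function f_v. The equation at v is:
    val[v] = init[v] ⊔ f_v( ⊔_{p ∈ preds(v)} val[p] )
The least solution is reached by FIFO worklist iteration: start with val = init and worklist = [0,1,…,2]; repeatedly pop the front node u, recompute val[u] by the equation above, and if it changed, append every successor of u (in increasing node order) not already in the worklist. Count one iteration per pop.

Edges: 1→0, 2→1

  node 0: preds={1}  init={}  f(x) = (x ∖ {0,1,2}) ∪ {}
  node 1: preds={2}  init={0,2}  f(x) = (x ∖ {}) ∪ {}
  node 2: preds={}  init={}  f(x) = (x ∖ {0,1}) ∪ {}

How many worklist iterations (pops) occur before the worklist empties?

3

Worklist (3 pops):
  #1 pop 0: in={0,2} → {} (no change)
  #2 pop 1: in={} → {0,2} (no change)
  #3 pop 2: in={} → {} (no change)

Fixpoint:
  val[0] = {}
  val[1] = {0,2}
  val[2] = {}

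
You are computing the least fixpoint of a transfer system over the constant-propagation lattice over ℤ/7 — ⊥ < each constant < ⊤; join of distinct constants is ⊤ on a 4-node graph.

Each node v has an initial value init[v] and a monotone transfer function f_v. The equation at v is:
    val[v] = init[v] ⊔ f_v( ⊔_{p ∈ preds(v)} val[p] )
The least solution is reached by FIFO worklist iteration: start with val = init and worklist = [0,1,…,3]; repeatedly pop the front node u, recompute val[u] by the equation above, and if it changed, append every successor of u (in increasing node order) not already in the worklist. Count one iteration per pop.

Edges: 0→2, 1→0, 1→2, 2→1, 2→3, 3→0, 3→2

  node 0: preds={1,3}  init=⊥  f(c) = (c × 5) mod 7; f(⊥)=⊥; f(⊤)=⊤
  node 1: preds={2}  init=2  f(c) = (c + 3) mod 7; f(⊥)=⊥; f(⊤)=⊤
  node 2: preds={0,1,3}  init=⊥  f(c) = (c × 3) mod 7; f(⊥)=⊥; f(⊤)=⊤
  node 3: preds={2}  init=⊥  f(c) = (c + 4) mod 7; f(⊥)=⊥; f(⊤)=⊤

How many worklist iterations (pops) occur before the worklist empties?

Iteration log — 7 steps:
  step 1. node 0  ⊔preds=2  new=3  old=⊥  +wl: 
  step 2. node 1  ⊔preds=⊥  new=2  stable
  step 3. node 2  ⊔preds=⊤  new=⊤  old=⊥  +wl: 1
  step 4. node 3  ⊔preds=⊤  new=⊤  old=⊥  +wl: 0,2
  step 5. node 1  ⊔preds=⊤  new=⊤  old=2  +wl: 
  step 6. node 0  ⊔preds=⊤  new=⊤  old=3  +wl: 
  step 7. node 2  ⊔preds=⊤  new=⊤  stable

Least fixpoint reached:
  node 0: ⊤
  node 1: ⊤
  node 2: ⊤
  node 3: ⊤

7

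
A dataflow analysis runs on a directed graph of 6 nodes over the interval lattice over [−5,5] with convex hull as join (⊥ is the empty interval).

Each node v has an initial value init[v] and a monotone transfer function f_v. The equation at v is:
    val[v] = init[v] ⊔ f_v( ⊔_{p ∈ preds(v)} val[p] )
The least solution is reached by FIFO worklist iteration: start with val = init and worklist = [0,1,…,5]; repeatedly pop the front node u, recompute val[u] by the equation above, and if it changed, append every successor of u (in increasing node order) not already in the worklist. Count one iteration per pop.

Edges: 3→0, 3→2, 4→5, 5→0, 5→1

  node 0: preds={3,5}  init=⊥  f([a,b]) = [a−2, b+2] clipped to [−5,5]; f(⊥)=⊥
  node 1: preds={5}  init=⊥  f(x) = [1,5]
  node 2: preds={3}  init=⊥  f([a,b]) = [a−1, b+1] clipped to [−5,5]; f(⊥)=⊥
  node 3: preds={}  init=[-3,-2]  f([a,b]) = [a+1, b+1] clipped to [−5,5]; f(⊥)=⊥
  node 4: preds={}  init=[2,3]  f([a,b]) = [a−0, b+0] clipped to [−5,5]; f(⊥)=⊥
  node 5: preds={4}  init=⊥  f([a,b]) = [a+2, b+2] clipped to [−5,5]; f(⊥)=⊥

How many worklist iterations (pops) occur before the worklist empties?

8

Worklist (8 pops):
  #1 pop 0: in=[-3,-2] → [-5,0] (was ⊥); enqueue []
  #2 pop 1: in=⊥ → [1,5] (was ⊥); enqueue []
  #3 pop 2: in=[-3,-2] → [-4,-1] (was ⊥); enqueue []
  #4 pop 3: in=⊥ → [-3,-2] (no change)
  #5 pop 4: in=⊥ → [2,3] (no change)
  #6 pop 5: in=[2,3] → [4,5] (was ⊥); enqueue [0,1]
  #7 pop 0: in=[-3,5] → [-5,5] (was [-5,0]); enqueue []
  #8 pop 1: in=[4,5] → [1,5] (no change)

Fixpoint:
  val[0] = [-5,5]
  val[1] = [1,5]
  val[2] = [-4,-1]
  val[3] = [-3,-2]
  val[4] = [2,3]
  val[5] = [4,5]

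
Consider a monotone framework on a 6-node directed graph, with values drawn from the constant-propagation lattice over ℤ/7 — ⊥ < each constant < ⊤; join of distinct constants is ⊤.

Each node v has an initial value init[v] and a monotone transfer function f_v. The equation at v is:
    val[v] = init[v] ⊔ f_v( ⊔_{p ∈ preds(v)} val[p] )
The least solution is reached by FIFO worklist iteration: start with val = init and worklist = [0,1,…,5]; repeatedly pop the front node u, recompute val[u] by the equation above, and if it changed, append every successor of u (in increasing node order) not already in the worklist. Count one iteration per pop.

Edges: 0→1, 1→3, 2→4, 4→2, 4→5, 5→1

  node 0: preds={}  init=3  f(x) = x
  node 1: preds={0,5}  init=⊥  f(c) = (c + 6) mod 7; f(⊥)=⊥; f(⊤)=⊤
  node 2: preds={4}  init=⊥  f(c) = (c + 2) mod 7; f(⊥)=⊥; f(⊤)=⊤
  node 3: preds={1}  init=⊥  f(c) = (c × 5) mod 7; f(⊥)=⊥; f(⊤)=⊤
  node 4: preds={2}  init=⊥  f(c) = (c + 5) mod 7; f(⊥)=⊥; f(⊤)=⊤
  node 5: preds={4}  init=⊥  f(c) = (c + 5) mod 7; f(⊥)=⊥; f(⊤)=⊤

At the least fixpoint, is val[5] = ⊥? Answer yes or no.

Trace (6 dequeues):
  [1] u=0 | in ⊥ | out 3 | ==
  [2] u=1 | in 3 | out 2 | prev ⊥ | push {}
  [3] u=2 | in ⊥ | out ⊥ | ==
  [4] u=3 | in 2 | out 3 | prev ⊥ | push {}
  [5] u=4 | in ⊥ | out ⊥ | ==
  [6] u=5 | in ⊥ | out ⊥ | ==

Converged values:
  [0] 3
  [1] 2
  [2] ⊥
  [3] 3
  [4] ⊥
  [5] ⊥

yes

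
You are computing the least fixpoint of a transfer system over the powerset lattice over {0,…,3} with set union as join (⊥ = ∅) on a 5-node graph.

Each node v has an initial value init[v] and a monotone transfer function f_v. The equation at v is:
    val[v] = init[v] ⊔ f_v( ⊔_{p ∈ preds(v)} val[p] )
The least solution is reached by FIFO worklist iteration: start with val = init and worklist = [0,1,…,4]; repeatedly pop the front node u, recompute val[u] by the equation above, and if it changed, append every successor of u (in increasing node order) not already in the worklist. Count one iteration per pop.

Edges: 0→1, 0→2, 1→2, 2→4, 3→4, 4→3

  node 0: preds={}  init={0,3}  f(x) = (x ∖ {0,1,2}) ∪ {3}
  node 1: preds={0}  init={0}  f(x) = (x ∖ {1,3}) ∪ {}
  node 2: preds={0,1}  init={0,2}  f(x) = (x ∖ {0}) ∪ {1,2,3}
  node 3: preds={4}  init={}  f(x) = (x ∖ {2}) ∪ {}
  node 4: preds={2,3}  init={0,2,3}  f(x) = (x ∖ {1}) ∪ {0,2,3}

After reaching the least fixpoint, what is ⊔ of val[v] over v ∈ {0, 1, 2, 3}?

Trace (5 dequeues):
  [1] u=0 | in {} | out {0,3} | ==
  [2] u=1 | in {0,3} | out {0} | ==
  [3] u=2 | in {0,3} | out {0,1,2,3} | prev {0,2} | push {}
  [4] u=3 | in {0,2,3} | out {0,3} | prev {} | push {}
  [5] u=4 | in {0,1,2,3} | out {0,2,3} | ==

Converged values:
  [0] {0,3}
  [1] {0}
  [2] {0,1,2,3}
  [3] {0,3}
  [4] {0,2,3}

{0,1,2,3}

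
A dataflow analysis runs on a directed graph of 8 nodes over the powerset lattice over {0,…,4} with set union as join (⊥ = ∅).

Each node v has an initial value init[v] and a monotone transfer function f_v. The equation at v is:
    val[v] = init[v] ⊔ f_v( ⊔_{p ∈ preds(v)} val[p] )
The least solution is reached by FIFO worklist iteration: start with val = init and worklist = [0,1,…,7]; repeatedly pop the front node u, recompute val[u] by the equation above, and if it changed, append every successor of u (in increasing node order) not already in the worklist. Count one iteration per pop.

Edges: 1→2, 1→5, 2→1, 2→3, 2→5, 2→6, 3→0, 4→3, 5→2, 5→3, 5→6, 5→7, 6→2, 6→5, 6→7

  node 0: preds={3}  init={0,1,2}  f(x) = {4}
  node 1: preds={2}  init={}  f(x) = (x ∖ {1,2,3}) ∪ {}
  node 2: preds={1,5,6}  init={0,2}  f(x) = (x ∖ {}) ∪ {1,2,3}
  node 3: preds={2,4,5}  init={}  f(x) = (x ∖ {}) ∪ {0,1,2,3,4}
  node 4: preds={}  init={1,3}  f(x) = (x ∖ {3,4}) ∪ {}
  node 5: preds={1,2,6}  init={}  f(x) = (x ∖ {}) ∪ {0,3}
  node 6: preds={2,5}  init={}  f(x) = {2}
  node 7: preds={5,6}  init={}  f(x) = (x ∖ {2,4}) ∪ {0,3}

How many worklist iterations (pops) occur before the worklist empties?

13

Worklist (13 pops):
  #1 pop 0: in={} → {0,1,2,4} (was {0,1,2}); enqueue []
  #2 pop 1: in={0,2} → {0} (was {}); enqueue []
  #3 pop 2: in={0} → {0,1,2,3} (was {0,2}); enqueue [1]
  #4 pop 3: in={0,1,2,3} → {0,1,2,3,4} (was {}); enqueue [0]
  #5 pop 4: in={} → {1,3} (no change)
  #6 pop 5: in={0,1,2,3} → {0,1,2,3} (was {}); enqueue [2,3]
  #7 pop 6: in={0,1,2,3} → {2} (was {}); enqueue [5]
  #8 pop 7: in={0,1,2,3} → {0,1,3} (was {}); enqueue []
  #9 pop 1: in={0,1,2,3} → {0} (no change)
  #10 pop 0: in={0,1,2,3,4} → {0,1,2,4} (no change)
  #11 pop 2: in={0,1,2,3} → {0,1,2,3} (no change)
  #12 pop 3: in={0,1,2,3} → {0,1,2,3,4} (no change)
  #13 pop 5: in={0,1,2,3} → {0,1,2,3} (no change)

Fixpoint:
  val[0] = {0,1,2,4}
  val[1] = {0}
  val[2] = {0,1,2,3}
  val[3] = {0,1,2,3,4}
  val[4] = {1,3}
  val[5] = {0,1,2,3}
  val[6] = {2}
  val[7] = {0,1,3}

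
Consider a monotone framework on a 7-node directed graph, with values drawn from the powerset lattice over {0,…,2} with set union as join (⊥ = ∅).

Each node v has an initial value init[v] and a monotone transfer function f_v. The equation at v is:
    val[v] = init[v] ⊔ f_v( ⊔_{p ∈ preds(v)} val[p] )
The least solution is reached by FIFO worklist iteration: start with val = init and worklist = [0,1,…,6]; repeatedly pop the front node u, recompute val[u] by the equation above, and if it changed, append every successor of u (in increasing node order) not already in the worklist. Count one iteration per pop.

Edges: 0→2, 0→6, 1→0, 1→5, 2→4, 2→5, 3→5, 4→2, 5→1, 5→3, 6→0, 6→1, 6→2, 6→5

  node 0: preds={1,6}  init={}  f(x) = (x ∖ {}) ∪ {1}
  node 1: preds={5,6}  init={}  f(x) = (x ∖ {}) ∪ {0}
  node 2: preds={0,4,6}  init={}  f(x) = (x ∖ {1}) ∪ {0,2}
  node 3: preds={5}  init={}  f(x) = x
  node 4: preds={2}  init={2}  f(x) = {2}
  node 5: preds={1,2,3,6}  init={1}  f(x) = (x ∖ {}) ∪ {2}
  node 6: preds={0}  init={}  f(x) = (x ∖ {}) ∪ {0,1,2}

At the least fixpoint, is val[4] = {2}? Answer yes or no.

Iteration log — 14 steps:
  step 1. node 0  ⊔preds={}  new={1}  old={}  +wl: 
  step 2. node 1  ⊔preds={1}  new={0,1}  old={}  +wl: 0
  step 3. node 2  ⊔preds={1,2}  new={0,2}  old={}  +wl: 
  step 4. node 3  ⊔preds={1}  new={1}  old={}  +wl: 
  step 5. node 4  ⊔preds={0,2}  new={2}  stable
  step 6. node 5  ⊔preds={0,1,2}  new={0,1,2}  old={1}  +wl: 1,3
  step 7. node 6  ⊔preds={1}  new={0,1,2}  old={}  +wl: 2,5
  step 8. node 0  ⊔preds={0,1,2}  new={0,1,2}  old={1}  +wl: 6
  step 9. node 1  ⊔preds={0,1,2}  new={0,1,2}  old={0,1}  +wl: 0
  step 10. node 3  ⊔preds={0,1,2}  new={0,1,2}  old={1}  +wl: 
  step 11. node 2  ⊔preds={0,1,2}  new={0,2}  stable
  step 12. node 5  ⊔preds={0,1,2}  new={0,1,2}  stable
  step 13. node 6  ⊔preds={0,1,2}  new={0,1,2}  stable
  step 14. node 0  ⊔preds={0,1,2}  new={0,1,2}  stable

Least fixpoint reached:
  node 0: {0,1,2}
  node 1: {0,1,2}
  node 2: {0,2}
  node 3: {0,1,2}
  node 4: {2}
  node 5: {0,1,2}
  node 6: {0,1,2}

yes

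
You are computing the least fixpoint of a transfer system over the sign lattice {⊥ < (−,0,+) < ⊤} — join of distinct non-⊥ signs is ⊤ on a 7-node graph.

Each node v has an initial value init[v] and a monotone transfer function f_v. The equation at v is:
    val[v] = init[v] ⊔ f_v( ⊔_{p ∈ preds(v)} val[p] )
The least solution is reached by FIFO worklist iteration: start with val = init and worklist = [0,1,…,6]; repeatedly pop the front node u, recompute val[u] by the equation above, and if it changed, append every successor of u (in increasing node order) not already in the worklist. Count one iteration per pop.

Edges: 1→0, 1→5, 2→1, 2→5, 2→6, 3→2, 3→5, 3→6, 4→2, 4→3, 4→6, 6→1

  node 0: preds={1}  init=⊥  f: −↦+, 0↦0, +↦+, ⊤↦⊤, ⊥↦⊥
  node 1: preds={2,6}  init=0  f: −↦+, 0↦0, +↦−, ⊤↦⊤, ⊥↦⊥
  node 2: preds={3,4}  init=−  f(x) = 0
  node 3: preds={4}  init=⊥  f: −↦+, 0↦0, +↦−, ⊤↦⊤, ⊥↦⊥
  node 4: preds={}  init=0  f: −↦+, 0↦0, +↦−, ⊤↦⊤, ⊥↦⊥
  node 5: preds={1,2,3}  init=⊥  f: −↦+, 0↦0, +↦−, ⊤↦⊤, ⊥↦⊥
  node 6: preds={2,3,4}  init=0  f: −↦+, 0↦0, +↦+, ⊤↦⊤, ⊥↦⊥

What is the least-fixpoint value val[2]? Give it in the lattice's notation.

Iteration log — 10 steps:
  step 1. node 0  ⊔preds=0  new=0  old=⊥  +wl: 
  step 2. node 1  ⊔preds=⊤  new=⊤  old=0  +wl: 0
  step 3. node 2  ⊔preds=0  new=⊤  old=−  +wl: 1
  step 4. node 3  ⊔preds=0  new=0  old=⊥  +wl: 2
  step 5. node 4  ⊔preds=⊥  new=0  stable
  step 6. node 5  ⊔preds=⊤  new=⊤  old=⊥  +wl: 
  step 7. node 6  ⊔preds=⊤  new=⊤  old=0  +wl: 
  step 8. node 0  ⊔preds=⊤  new=⊤  old=0  +wl: 
  step 9. node 1  ⊔preds=⊤  new=⊤  stable
  step 10. node 2  ⊔preds=0  new=⊤  stable

Least fixpoint reached:
  node 0: ⊤
  node 1: ⊤
  node 2: ⊤
  node 3: 0
  node 4: 0
  node 5: ⊤
  node 6: ⊤

⊤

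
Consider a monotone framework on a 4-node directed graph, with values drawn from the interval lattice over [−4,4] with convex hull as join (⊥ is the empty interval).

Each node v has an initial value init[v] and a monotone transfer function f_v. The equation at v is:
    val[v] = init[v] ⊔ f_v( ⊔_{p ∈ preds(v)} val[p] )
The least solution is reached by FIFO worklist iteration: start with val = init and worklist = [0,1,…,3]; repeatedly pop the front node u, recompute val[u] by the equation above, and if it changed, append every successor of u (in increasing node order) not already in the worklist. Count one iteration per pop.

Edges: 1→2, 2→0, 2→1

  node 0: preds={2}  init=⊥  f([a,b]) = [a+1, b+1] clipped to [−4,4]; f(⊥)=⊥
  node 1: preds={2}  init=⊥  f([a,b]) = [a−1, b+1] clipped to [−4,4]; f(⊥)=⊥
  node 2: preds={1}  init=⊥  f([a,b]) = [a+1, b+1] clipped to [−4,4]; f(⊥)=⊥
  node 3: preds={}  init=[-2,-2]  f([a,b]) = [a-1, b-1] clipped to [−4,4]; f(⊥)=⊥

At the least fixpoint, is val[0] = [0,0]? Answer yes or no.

no

Iteration log — 4 steps:
  step 1. node 0  ⊔preds=⊥  new=⊥  stable
  step 2. node 1  ⊔preds=⊥  new=⊥  stable
  step 3. node 2  ⊔preds=⊥  new=⊥  stable
  step 4. node 3  ⊔preds=⊥  new=[-2,-2]  stable

Least fixpoint reached:
  node 0: ⊥
  node 1: ⊥
  node 2: ⊥
  node 3: [-2,-2]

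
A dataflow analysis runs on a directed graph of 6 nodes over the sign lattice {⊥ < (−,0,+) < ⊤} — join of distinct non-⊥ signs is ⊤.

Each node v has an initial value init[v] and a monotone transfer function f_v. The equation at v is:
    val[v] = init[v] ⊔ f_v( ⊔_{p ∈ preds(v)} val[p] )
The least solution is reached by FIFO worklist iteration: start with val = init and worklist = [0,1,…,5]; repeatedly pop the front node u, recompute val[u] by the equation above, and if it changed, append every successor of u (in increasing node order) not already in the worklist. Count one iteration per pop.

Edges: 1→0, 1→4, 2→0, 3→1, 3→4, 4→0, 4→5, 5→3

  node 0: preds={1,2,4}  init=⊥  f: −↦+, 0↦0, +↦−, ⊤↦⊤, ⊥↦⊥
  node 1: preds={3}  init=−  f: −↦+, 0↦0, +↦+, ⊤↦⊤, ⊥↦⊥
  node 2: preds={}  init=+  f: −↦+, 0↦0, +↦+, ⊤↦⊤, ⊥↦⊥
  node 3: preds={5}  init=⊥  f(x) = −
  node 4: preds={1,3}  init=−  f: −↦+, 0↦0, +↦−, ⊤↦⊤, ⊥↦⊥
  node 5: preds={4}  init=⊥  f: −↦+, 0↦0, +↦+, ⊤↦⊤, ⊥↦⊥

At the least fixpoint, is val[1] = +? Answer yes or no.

no

Worklist (10 pops):
  #1 pop 0: in=⊤ → ⊤ (was ⊥); enqueue []
  #2 pop 1: in=⊥ → − (no change)
  #3 pop 2: in=⊥ → + (no change)
  #4 pop 3: in=⊥ → − (was ⊥); enqueue [1]
  #5 pop 4: in=− → ⊤ (was −); enqueue [0]
  #6 pop 5: in=⊤ → ⊤ (was ⊥); enqueue [3]
  #7 pop 1: in=− → ⊤ (was −); enqueue [4]
  #8 pop 0: in=⊤ → ⊤ (no change)
  #9 pop 3: in=⊤ → − (no change)
  #10 pop 4: in=⊤ → ⊤ (no change)

Fixpoint:
  val[0] = ⊤
  val[1] = ⊤
  val[2] = +
  val[3] = −
  val[4] = ⊤
  val[5] = ⊤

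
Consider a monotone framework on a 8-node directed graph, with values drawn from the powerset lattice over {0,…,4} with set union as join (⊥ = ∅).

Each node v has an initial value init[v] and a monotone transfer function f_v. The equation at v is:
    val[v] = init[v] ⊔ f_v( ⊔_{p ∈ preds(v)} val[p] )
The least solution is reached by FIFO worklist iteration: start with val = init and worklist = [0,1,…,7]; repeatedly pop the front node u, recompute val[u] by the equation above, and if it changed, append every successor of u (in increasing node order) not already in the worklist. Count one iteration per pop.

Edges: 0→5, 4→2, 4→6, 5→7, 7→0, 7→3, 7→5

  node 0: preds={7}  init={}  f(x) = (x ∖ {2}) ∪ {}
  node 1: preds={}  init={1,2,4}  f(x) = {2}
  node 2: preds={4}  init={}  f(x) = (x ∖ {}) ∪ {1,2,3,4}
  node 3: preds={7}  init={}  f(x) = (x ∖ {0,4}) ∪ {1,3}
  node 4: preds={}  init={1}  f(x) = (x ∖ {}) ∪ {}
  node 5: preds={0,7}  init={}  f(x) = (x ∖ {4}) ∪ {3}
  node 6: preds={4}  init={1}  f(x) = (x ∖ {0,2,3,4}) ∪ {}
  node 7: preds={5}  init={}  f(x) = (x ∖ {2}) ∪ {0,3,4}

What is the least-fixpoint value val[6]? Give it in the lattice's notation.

{1}

Worklist (12 pops):
  #1 pop 0: in={} → {} (no change)
  #2 pop 1: in={} → {1,2,4} (no change)
  #3 pop 2: in={1} → {1,2,3,4} (was {}); enqueue []
  #4 pop 3: in={} → {1,3} (was {}); enqueue []
  #5 pop 4: in={} → {1} (no change)
  #6 pop 5: in={} → {3} (was {}); enqueue []
  #7 pop 6: in={1} → {1} (no change)
  #8 pop 7: in={3} → {0,3,4} (was {}); enqueue [0,3,5]
  #9 pop 0: in={0,3,4} → {0,3,4} (was {}); enqueue []
  #10 pop 3: in={0,3,4} → {1,3} (no change)
  #11 pop 5: in={0,3,4} → {0,3} (was {3}); enqueue [7]
  #12 pop 7: in={0,3} → {0,3,4} (no change)

Fixpoint:
  val[0] = {0,3,4}
  val[1] = {1,2,4}
  val[2] = {1,2,3,4}
  val[3] = {1,3}
  val[4] = {1}
  val[5] = {0,3}
  val[6] = {1}
  val[7] = {0,3,4}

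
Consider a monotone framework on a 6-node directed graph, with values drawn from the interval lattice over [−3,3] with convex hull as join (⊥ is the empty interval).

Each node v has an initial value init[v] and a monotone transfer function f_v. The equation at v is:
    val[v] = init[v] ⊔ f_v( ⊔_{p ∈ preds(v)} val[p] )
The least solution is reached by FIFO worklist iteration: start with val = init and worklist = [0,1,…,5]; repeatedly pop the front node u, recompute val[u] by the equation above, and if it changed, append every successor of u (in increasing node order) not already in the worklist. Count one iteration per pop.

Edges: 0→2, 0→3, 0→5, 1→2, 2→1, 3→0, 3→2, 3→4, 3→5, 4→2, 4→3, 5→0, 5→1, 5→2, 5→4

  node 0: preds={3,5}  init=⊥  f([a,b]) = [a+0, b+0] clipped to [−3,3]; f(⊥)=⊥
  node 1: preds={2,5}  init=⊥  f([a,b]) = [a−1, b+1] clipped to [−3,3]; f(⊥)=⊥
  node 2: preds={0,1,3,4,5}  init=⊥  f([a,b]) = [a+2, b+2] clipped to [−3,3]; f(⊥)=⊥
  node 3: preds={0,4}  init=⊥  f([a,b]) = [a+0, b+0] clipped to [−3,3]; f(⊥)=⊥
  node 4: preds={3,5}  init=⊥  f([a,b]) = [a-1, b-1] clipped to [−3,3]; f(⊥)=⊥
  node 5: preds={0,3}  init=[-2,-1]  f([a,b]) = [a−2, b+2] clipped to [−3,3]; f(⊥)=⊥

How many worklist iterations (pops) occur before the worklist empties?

Iteration log — 21 steps:
  step 1. node 0  ⊔preds=[-2,-1]  new=[-2,-1]  old=⊥  +wl: 
  step 2. node 1  ⊔preds=[-2,-1]  new=[-3,0]  old=⊥  +wl: 
  step 3. node 2  ⊔preds=[-3,0]  new=[-1,2]  old=⊥  +wl: 1
  step 4. node 3  ⊔preds=[-2,-1]  new=[-2,-1]  old=⊥  +wl: 0,2
  step 5. node 4  ⊔preds=[-2,-1]  new=[-3,-2]  old=⊥  +wl: 3
  step 6. node 5  ⊔preds=[-2,-1]  new=[-3,1]  old=[-2,-1]  +wl: 4
  step 7. node 1  ⊔preds=[-3,2]  new=[-3,3]  old=[-3,0]  +wl: 
  step 8. node 0  ⊔preds=[-3,1]  new=[-3,1]  old=[-2,-1]  +wl: 5
  step 9. node 2  ⊔preds=[-3,3]  new=[-1,3]  old=[-1,2]  +wl: 1
  step 10. node 3  ⊔preds=[-3,1]  new=[-3,1]  old=[-2,-1]  +wl: 0,2
  step 11. node 4  ⊔preds=[-3,1]  new=[-3,0]  old=[-3,-2]  +wl: 3
  step 12. node 5  ⊔preds=[-3,1]  new=[-3,3]  old=[-3,1]  +wl: 4
  step 13. node 1  ⊔preds=[-3,3]  new=[-3,3]  stable
  step 14. node 0  ⊔preds=[-3,3]  new=[-3,3]  old=[-3,1]  +wl: 5
  step 15. node 2  ⊔preds=[-3,3]  new=[-1,3]  stable
  step 16. node 3  ⊔preds=[-3,3]  new=[-3,3]  old=[-3,1]  +wl: 0,2
  step 17. node 4  ⊔preds=[-3,3]  new=[-3,2]  old=[-3,0]  +wl: 3
  step 18. node 5  ⊔preds=[-3,3]  new=[-3,3]  stable
  step 19. node 0  ⊔preds=[-3,3]  new=[-3,3]  stable
  step 20. node 2  ⊔preds=[-3,3]  new=[-1,3]  stable
  step 21. node 3  ⊔preds=[-3,3]  new=[-3,3]  stable

Least fixpoint reached:
  node 0: [-3,3]
  node 1: [-3,3]
  node 2: [-1,3]
  node 3: [-3,3]
  node 4: [-3,2]
  node 5: [-3,3]

21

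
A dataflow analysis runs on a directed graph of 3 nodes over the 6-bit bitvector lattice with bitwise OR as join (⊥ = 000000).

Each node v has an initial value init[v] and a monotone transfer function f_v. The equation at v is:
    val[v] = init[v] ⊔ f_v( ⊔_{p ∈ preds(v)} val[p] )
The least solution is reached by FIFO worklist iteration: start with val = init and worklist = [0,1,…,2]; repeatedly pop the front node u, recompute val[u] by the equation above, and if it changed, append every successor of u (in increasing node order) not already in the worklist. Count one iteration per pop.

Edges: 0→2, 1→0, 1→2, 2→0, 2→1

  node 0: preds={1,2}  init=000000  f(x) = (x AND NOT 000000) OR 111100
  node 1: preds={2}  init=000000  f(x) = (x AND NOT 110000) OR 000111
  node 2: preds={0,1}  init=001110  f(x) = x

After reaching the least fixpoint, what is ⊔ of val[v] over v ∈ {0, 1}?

Trace (6 dequeues):
  [1] u=0 | in 001110 | out 111110 | prev 000000 | push {}
  [2] u=1 | in 001110 | out 001111 | prev 000000 | push {0}
  [3] u=2 | in 111111 | out 111111 | prev 001110 | push {1}
  [4] u=0 | in 111111 | out 111111 | prev 111110 | push {2}
  [5] u=1 | in 111111 | out 001111 | ==
  [6] u=2 | in 111111 | out 111111 | ==

Converged values:
  [0] 111111
  [1] 001111
  [2] 111111

111111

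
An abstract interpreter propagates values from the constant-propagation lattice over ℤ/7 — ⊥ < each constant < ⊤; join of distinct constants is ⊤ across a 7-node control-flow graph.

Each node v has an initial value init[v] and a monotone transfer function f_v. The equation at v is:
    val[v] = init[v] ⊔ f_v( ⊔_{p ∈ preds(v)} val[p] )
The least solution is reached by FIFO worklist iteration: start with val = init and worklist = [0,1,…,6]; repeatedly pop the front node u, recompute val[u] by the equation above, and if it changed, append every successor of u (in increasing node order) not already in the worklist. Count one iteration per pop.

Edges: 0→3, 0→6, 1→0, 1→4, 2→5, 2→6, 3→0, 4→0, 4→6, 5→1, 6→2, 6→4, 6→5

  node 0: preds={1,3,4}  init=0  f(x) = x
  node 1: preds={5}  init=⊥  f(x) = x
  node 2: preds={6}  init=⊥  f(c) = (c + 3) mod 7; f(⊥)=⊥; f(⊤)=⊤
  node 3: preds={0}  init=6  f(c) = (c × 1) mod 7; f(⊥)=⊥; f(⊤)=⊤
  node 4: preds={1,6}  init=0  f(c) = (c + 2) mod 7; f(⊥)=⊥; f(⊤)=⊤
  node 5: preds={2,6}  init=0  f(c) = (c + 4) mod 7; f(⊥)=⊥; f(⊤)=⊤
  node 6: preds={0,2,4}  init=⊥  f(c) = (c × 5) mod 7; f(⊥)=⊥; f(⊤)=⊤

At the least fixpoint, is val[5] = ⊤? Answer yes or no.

Worklist (15 pops):
  #1 pop 0: in=⊤ → ⊤ (was 0); enqueue []
  #2 pop 1: in=0 → 0 (was ⊥); enqueue [0]
  #3 pop 2: in=⊥ → ⊥ (no change)
  #4 pop 3: in=⊤ → ⊤ (was 6); enqueue []
  #5 pop 4: in=0 → ⊤ (was 0); enqueue []
  #6 pop 5: in=⊥ → 0 (no change)
  #7 pop 6: in=⊤ → ⊤ (was ⊥); enqueue [2,4,5]
  #8 pop 0: in=⊤ → ⊤ (no change)
  #9 pop 2: in=⊤ → ⊤ (was ⊥); enqueue [6]
  #10 pop 4: in=⊤ → ⊤ (no change)
  #11 pop 5: in=⊤ → ⊤ (was 0); enqueue [1]
  #12 pop 6: in=⊤ → ⊤ (no change)
  #13 pop 1: in=⊤ → ⊤ (was 0); enqueue [0,4]
  #14 pop 0: in=⊤ → ⊤ (no change)
  #15 pop 4: in=⊤ → ⊤ (no change)

Fixpoint:
  val[0] = ⊤
  val[1] = ⊤
  val[2] = ⊤
  val[3] = ⊤
  val[4] = ⊤
  val[5] = ⊤
  val[6] = ⊤

yes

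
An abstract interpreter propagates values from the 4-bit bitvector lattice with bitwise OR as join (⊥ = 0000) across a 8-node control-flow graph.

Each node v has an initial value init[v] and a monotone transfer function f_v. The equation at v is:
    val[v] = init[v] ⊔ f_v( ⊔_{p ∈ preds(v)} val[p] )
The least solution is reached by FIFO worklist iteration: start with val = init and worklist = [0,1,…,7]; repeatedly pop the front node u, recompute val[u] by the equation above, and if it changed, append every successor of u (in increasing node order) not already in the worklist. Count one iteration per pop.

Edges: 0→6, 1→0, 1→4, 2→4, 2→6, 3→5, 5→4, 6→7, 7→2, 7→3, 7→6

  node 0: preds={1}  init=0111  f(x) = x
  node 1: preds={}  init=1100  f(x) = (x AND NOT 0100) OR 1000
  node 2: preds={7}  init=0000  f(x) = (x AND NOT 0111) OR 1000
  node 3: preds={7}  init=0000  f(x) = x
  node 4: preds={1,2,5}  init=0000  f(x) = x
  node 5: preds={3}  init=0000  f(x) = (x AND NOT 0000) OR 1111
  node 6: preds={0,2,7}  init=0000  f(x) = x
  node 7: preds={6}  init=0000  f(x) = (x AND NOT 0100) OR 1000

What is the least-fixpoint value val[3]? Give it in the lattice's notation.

1011

Trace (13 dequeues):
  [1] u=0 | in 1100 | out 1111 | prev 0111 | push {}
  [2] u=1 | in 0000 | out 1100 | ==
  [3] u=2 | in 0000 | out 1000 | prev 0000 | push {}
  [4] u=3 | in 0000 | out 0000 | ==
  [5] u=4 | in 1100 | out 1100 | prev 0000 | push {}
  [6] u=5 | in 0000 | out 1111 | prev 0000 | push {4}
  [7] u=6 | in 1111 | out 1111 | prev 0000 | push {}
  [8] u=7 | in 1111 | out 1011 | prev 0000 | push {2,3,6}
  [9] u=4 | in 1111 | out 1111 | prev 1100 | push {}
  [10] u=2 | in 1011 | out 1000 | ==
  [11] u=3 | in 1011 | out 1011 | prev 0000 | push {5}
  [12] u=6 | in 1111 | out 1111 | ==
  [13] u=5 | in 1011 | out 1111 | ==

Converged values:
  [0] 1111
  [1] 1100
  [2] 1000
  [3] 1011
  [4] 1111
  [5] 1111
  [6] 1111
  [7] 1011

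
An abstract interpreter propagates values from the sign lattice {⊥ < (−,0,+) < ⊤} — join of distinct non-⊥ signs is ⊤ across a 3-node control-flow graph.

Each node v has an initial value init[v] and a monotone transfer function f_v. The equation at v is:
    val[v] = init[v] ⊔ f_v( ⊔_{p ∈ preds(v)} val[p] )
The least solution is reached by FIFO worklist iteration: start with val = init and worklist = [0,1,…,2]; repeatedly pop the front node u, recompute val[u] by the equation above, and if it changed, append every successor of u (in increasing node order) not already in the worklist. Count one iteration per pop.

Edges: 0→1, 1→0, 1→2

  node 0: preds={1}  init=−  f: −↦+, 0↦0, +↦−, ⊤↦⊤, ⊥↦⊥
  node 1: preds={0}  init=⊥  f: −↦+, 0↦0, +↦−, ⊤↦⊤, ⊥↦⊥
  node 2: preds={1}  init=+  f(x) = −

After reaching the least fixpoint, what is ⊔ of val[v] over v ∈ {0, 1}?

Worklist (4 pops):
  #1 pop 0: in=⊥ → − (no change)
  #2 pop 1: in=− → + (was ⊥); enqueue [0]
  #3 pop 2: in=+ → ⊤ (was +); enqueue []
  #4 pop 0: in=+ → − (no change)

Fixpoint:
  val[0] = −
  val[1] = +
  val[2] = ⊤

⊤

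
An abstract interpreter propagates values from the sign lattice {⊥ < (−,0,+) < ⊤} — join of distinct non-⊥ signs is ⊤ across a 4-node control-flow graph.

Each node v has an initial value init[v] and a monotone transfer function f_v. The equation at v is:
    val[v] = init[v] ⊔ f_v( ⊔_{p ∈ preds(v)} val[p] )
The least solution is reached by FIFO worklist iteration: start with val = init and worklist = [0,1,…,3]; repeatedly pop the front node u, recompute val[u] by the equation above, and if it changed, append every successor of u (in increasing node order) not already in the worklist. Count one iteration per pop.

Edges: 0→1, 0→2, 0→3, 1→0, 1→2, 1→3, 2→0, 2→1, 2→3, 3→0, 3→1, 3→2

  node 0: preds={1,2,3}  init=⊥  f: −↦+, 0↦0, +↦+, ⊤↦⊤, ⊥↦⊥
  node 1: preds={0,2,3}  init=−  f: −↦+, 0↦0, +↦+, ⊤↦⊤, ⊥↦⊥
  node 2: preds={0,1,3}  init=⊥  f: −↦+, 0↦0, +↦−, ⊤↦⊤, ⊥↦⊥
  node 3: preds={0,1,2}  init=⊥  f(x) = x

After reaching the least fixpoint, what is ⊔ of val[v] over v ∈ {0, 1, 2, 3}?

⊤

Iteration log — 8 steps:
  step 1. node 0  ⊔preds=−  new=+  old=⊥  +wl: 
  step 2. node 1  ⊔preds=+  new=⊤  old=−  +wl: 0
  step 3. node 2  ⊔preds=⊤  new=⊤  old=⊥  +wl: 1
  step 4. node 3  ⊔preds=⊤  new=⊤  old=⊥  +wl: 2
  step 5. node 0  ⊔preds=⊤  new=⊤  old=+  +wl: 3
  step 6. node 1  ⊔preds=⊤  new=⊤  stable
  step 7. node 2  ⊔preds=⊤  new=⊤  stable
  step 8. node 3  ⊔preds=⊤  new=⊤  stable

Least fixpoint reached:
  node 0: ⊤
  node 1: ⊤
  node 2: ⊤
  node 3: ⊤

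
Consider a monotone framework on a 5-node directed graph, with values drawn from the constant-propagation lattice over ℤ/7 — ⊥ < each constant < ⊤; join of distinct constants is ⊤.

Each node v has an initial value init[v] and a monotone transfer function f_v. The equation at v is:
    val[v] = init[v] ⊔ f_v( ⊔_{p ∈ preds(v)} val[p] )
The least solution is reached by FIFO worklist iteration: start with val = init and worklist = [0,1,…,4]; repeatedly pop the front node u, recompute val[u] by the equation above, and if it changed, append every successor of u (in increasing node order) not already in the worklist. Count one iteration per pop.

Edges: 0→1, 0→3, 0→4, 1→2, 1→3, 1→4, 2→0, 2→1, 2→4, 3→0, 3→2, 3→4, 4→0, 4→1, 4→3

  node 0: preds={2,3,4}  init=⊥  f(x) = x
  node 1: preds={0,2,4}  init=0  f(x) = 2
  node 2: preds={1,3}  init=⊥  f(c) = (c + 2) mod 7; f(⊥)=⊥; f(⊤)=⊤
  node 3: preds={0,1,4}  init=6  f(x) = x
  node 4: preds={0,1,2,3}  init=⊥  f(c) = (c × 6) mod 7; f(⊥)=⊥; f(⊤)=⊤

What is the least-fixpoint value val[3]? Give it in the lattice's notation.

⊤

Iteration log — 10 steps:
  step 1. node 0  ⊔preds=6  new=6  old=⊥  +wl: 
  step 2. node 1  ⊔preds=6  new=⊤  old=0  +wl: 
  step 3. node 2  ⊔preds=⊤  new=⊤  old=⊥  +wl: 0,1
  step 4. node 3  ⊔preds=⊤  new=⊤  old=6  +wl: 2
  step 5. node 4  ⊔preds=⊤  new=⊤  old=⊥  +wl: 3
  step 6. node 0  ⊔preds=⊤  new=⊤  old=6  +wl: 4
  step 7. node 1  ⊔preds=⊤  new=⊤  stable
  step 8. node 2  ⊔preds=⊤  new=⊤  stable
  step 9. node 3  ⊔preds=⊤  new=⊤  stable
  step 10. node 4  ⊔preds=⊤  new=⊤  stable

Least fixpoint reached:
  node 0: ⊤
  node 1: ⊤
  node 2: ⊤
  node 3: ⊤
  node 4: ⊤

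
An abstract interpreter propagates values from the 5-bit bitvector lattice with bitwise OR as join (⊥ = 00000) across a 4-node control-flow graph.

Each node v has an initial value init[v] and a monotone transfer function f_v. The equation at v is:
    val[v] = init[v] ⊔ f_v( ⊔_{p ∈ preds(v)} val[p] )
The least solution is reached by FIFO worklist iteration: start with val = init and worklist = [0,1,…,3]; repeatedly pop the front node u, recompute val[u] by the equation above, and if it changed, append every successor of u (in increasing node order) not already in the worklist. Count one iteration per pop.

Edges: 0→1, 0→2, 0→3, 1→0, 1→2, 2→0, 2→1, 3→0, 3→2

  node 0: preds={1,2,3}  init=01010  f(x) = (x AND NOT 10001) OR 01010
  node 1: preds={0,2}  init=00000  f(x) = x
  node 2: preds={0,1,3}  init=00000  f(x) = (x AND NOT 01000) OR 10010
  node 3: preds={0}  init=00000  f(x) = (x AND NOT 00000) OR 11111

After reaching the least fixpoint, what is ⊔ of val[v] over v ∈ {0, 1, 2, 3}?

Trace (12 dequeues):
  [1] u=0 | in 00000 | out 01010 | ==
  [2] u=1 | in 01010 | out 01010 | prev 00000 | push {0}
  [3] u=2 | in 01010 | out 10010 | prev 00000 | push {1}
  [4] u=3 | in 01010 | out 11111 | prev 00000 | push {2}
  [5] u=0 | in 11111 | out 01110 | prev 01010 | push {3}
  [6] u=1 | in 11110 | out 11110 | prev 01010 | push {0}
  [7] u=2 | in 11111 | out 10111 | prev 10010 | push {1}
  [8] u=3 | in 01110 | out 11111 | ==
  [9] u=0 | in 11111 | out 01110 | ==
  [10] u=1 | in 11111 | out 11111 | prev 11110 | push {0,2}
  [11] u=0 | in 11111 | out 01110 | ==
  [12] u=2 | in 11111 | out 10111 | ==

Converged values:
  [0] 01110
  [1] 11111
  [2] 10111
  [3] 11111

11111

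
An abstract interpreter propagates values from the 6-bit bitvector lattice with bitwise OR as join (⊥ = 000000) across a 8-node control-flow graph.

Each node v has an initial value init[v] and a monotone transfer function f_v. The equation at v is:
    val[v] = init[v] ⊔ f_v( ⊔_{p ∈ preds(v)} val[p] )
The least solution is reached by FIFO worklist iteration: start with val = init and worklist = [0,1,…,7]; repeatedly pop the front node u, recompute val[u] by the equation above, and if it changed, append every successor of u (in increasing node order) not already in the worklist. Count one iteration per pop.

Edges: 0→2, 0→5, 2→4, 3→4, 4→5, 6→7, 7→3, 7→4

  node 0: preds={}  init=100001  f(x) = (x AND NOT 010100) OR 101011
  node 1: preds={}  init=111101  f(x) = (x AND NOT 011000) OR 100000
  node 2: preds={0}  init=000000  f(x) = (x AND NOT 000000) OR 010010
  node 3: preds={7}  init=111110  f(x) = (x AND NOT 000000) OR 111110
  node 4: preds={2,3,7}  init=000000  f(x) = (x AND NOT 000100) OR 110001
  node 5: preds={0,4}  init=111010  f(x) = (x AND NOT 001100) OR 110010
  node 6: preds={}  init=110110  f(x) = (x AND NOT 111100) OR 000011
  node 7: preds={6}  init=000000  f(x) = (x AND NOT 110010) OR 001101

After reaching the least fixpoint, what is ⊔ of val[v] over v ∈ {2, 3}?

Trace (10 dequeues):
  [1] u=0 | in 000000 | out 101011 | prev 100001 | push {}
  [2] u=1 | in 000000 | out 111101 | ==
  [3] u=2 | in 101011 | out 111011 | prev 000000 | push {}
  [4] u=3 | in 000000 | out 111110 | ==
  [5] u=4 | in 111111 | out 111011 | prev 000000 | push {}
  [6] u=5 | in 111011 | out 111011 | prev 111010 | push {}
  [7] u=6 | in 000000 | out 110111 | prev 110110 | push {}
  [8] u=7 | in 110111 | out 001101 | prev 000000 | push {3,4}
  [9] u=3 | in 001101 | out 111111 | prev 111110 | push {}
  [10] u=4 | in 111111 | out 111011 | ==

Converged values:
  [0] 101011
  [1] 111101
  [2] 111011
  [3] 111111
  [4] 111011
  [5] 111011
  [6] 110111
  [7] 001101

111111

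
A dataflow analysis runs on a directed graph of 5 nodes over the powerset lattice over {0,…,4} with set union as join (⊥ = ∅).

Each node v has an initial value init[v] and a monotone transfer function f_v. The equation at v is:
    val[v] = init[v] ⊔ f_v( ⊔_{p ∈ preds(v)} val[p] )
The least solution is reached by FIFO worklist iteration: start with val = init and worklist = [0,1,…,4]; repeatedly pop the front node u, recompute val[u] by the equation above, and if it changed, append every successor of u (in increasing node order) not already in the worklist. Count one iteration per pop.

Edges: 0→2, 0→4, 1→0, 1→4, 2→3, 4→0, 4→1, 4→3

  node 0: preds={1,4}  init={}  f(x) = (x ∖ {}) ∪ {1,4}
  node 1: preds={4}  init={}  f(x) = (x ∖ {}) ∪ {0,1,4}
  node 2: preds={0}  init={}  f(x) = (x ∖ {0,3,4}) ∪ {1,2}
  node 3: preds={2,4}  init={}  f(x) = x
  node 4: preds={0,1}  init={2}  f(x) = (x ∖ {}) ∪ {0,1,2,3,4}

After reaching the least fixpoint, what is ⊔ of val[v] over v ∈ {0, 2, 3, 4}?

{0,1,2,3,4}

Iteration log — 11 steps:
  step 1. node 0  ⊔preds={2}  new={1,2,4}  old={}  +wl: 
  step 2. node 1  ⊔preds={2}  new={0,1,2,4}  old={}  +wl: 0
  step 3. node 2  ⊔preds={1,2,4}  new={1,2}  old={}  +wl: 
  step 4. node 3  ⊔preds={1,2}  new={1,2}  old={}  +wl: 
  step 5. node 4  ⊔preds={0,1,2,4}  new={0,1,2,3,4}  old={2}  +wl: 1,3
  step 6. node 0  ⊔preds={0,1,2,3,4}  new={0,1,2,3,4}  old={1,2,4}  +wl: 2,4
  step 7. node 1  ⊔preds={0,1,2,3,4}  new={0,1,2,3,4}  old={0,1,2,4}  +wl: 0
  step 8. node 3  ⊔preds={0,1,2,3,4}  new={0,1,2,3,4}  old={1,2}  +wl: 
  step 9. node 2  ⊔preds={0,1,2,3,4}  new={1,2}  stable
  step 10. node 4  ⊔preds={0,1,2,3,4}  new={0,1,2,3,4}  stable
  step 11. node 0  ⊔preds={0,1,2,3,4}  new={0,1,2,3,4}  stable

Least fixpoint reached:
  node 0: {0,1,2,3,4}
  node 1: {0,1,2,3,4}
  node 2: {1,2}
  node 3: {0,1,2,3,4}
  node 4: {0,1,2,3,4}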